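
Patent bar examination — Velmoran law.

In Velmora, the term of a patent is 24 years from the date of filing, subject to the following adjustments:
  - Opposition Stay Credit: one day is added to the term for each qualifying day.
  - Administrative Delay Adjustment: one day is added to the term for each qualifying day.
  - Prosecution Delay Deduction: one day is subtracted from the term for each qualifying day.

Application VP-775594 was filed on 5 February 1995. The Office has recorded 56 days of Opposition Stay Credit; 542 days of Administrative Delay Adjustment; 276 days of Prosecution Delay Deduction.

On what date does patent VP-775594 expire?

Base term: filing date + 24 years → 5 February 2019.
Opposition Stay Credit: +56 days → 2 April 2019.
Administrative Delay Adjustment: +542 days → 25 September 2020.
Prosecution Delay Deduction: −276 days → 24 December 2019.

2019-12-24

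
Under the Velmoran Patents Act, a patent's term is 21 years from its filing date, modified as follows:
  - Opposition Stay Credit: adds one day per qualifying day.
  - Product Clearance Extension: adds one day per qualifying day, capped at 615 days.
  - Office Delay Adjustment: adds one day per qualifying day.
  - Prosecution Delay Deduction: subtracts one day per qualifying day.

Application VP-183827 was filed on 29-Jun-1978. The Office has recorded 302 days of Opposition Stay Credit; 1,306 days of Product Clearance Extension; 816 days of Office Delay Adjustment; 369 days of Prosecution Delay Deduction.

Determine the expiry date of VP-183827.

March 24, 2003

Base term: filing date + 21 years → 29 June 1999.
Opposition Stay Credit: +302 days → 26 April 2000.
Product Clearance Extension: 1306 days claimed exceeds the 615-day cap, so +615 days → 1 January 2002.
Office Delay Adjustment: +816 days → 27 March 2004.
Prosecution Delay Deduction: −369 days → 24 March 2003.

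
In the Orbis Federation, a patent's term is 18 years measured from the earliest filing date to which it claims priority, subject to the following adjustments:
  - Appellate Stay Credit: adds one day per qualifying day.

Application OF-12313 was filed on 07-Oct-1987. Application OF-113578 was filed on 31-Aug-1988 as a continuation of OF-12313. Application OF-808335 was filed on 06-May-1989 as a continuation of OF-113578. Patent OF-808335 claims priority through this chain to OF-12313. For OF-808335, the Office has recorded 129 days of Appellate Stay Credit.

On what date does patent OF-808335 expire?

2006-02-13

Earliest priority filing: 7 October 1987.
Base term: 7 October 1987 + 18 years → 7 October 2005.
Appellate Stay Credit: +129 days → 13 February 2006.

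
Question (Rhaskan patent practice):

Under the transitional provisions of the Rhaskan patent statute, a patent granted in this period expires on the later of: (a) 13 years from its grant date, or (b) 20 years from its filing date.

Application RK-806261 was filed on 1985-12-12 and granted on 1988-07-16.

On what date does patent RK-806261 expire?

(a) grant + 13 years → 16 July 2001.
(b) filing + 20 years → 12 December 2005.
Later of the two: 12 December 2005.

2005-12-12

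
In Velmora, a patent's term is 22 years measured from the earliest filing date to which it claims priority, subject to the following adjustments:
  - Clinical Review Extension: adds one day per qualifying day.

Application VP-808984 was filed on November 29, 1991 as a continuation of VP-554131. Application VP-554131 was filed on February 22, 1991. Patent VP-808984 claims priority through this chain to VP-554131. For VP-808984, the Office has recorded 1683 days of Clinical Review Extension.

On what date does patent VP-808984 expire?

2017-10-02

Earliest priority filing: 22 February 1991.
Base term: 22 February 1991 + 22 years → 22 February 2013.
Clinical Review Extension: +1683 days → 2 October 2017.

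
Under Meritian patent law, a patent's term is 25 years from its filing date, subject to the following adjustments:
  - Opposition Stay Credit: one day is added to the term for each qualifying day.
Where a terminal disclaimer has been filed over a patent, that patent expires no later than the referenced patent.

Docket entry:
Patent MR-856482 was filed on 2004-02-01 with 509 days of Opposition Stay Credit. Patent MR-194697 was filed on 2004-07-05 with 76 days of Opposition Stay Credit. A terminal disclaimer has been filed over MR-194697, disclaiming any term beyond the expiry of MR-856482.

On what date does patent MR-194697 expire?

Natural term of MR-194697:
  Base: filing + 25 years → 5 July 2029.
  Opposition Stay Credit: +76 days → 19 September 2029.
Expiry of referenced patent MR-856482:
  Base: filing + 25 years → 1 February 2029.
  Opposition Stay Credit: +509 days → 25 June 2030.
Terminal disclaimer: MR-194697 expires on the earlier of 19 September 2029 and 25 June 2030.

September 19, 2029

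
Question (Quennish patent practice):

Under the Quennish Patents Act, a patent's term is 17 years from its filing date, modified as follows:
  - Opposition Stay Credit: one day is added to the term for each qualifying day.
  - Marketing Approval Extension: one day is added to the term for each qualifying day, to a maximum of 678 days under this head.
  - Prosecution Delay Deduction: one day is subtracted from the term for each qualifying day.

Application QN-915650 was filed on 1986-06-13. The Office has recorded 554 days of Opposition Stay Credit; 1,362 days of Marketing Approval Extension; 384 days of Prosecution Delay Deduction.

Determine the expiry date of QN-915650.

Base term: filing date + 17 years → 13 June 2003.
Opposition Stay Credit: +554 days → 18 December 2004.
Marketing Approval Extension: 1362 days claimed exceeds the 678-day cap, so +678 days → 27 October 2006.
Prosecution Delay Deduction: −384 days → 8 October 2005.

2005-10-08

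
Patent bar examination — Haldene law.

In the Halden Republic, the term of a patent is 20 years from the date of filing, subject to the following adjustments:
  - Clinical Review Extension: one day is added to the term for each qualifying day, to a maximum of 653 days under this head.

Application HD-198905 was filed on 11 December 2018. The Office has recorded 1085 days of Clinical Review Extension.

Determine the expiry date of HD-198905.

Base term: filing date + 20 years → 11 December 2038.
Clinical Review Extension: 1085 days claimed exceeds the 653-day cap, so +653 days → 24 September 2040.

September 24, 2040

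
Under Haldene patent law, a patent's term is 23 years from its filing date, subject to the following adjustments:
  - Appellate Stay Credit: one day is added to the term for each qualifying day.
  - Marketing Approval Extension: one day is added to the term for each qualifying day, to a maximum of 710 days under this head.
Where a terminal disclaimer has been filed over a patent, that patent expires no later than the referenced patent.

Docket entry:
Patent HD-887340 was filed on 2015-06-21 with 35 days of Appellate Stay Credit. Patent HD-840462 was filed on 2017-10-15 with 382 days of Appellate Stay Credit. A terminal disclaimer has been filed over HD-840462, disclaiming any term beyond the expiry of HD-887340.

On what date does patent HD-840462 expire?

Natural term of HD-840462:
  Base: filing + 23 years → 15 October 2040.
  Appellate Stay Credit: +382 days → 1 November 2041.
Expiry of referenced patent HD-887340:
  Base: filing + 23 years → 21 June 2038.
  Appellate Stay Credit: +35 days → 26 July 2038.
Terminal disclaimer: HD-840462 expires on the earlier of 1 November 2041 and 26 July 2038.

2038-07-26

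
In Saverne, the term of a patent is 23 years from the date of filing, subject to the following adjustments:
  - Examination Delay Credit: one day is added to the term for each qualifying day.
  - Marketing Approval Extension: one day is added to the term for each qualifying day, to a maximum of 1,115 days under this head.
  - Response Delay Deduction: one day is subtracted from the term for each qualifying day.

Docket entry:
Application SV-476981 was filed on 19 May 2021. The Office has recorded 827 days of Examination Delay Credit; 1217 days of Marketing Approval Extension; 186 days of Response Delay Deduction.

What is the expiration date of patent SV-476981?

Base term: filing date + 23 years → 19 May 2044.
Examination Delay Credit: +827 days → 24 August 2046.
Marketing Approval Extension: 1217 days claimed exceeds the 1115-day cap, so +1115 days → 12 September 2049.
Response Delay Deduction: −186 days → 10 March 2049.

2049-03-10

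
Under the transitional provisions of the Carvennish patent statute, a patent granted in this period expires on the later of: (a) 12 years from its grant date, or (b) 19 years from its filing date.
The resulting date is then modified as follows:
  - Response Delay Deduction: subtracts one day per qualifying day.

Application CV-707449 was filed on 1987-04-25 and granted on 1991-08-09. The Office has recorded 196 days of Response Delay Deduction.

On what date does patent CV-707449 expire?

October 11, 2005

(a) grant + 12 years → 9 August 2003.
(b) filing + 19 years → 25 April 2006.
Later of the two: 25 April 2006.
Response Delay Deduction: −196 days → 11 October 2005.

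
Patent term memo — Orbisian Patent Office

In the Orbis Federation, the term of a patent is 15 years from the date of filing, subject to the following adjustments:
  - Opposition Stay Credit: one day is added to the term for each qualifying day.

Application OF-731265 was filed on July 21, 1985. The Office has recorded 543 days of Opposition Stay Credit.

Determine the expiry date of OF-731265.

2002-01-15

Base term: filing date + 15 years → 21 July 2000.
Opposition Stay Credit: +543 days → 15 January 2002.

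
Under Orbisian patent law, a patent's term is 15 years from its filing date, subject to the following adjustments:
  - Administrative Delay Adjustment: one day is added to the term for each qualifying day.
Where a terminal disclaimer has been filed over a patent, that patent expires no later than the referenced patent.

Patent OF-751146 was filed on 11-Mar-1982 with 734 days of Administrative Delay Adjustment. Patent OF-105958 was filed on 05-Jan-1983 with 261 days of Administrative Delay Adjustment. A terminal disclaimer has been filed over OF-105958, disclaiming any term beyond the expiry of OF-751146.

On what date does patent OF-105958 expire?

September 23, 1998

Natural term of OF-105958:
  Base: filing + 15 years → 5 January 1998.
  Administrative Delay Adjustment: +261 days → 23 September 1998.
Expiry of referenced patent OF-751146:
  Base: filing + 15 years → 11 March 1997.
  Administrative Delay Adjustment: +734 days → 15 March 1999.
Terminal disclaimer: OF-105958 expires on the earlier of 23 September 1998 and 15 March 1999.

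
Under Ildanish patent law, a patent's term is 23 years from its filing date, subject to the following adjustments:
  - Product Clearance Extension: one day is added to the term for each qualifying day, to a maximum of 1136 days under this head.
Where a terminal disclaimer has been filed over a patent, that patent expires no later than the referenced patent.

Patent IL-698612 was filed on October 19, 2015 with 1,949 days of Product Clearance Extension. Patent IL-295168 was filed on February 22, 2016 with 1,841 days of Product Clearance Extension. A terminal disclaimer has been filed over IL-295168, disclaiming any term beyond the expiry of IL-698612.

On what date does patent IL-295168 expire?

Natural term of IL-295168:
  Base: filing + 23 years → 22 February 2039.
  Product Clearance Extension: 1841 days claimed exceeds the 1136-day cap, so +1136 days → 3 April 2042.
Expiry of referenced patent IL-698612:
  Base: filing + 23 years → 19 October 2038.
  Product Clearance Extension: 1949 days claimed exceeds the 1136-day cap, so +1136 days → 28 November 2041.
Terminal disclaimer: IL-295168 expires on the earlier of 3 April 2042 and 28 November 2041.

2041-11-28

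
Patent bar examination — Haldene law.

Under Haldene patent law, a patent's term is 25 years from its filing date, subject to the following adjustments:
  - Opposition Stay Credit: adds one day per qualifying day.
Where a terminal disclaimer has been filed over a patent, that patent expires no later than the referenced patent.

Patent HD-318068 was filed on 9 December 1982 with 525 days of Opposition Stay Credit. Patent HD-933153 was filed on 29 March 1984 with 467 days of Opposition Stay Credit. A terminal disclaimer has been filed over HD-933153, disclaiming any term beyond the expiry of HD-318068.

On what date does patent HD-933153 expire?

May 17, 2009

Natural term of HD-933153:
  Base: filing + 25 years → 29 March 2009.
  Opposition Stay Credit: +467 days → 9 July 2010.
Expiry of referenced patent HD-318068:
  Base: filing + 25 years → 9 December 2007.
  Opposition Stay Credit: +525 days → 17 May 2009.
Terminal disclaimer: HD-933153 expires on the earlier of 9 July 2010 and 17 May 2009.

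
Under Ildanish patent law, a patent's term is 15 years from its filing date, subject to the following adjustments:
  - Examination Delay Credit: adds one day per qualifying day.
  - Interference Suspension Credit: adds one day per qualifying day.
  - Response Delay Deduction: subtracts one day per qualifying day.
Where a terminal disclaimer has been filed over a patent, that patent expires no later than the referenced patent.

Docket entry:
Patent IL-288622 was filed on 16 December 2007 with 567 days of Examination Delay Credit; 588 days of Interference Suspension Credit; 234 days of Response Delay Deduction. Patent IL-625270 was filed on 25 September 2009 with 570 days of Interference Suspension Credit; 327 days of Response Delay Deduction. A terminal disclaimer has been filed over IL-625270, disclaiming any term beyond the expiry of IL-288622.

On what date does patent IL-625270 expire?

Natural term of IL-625270:
  Base: filing + 15 years → 25 September 2024.
  Interference Suspension Credit: +570 days → 18 April 2026.
  Response Delay Deduction: −327 days → 26 May 2025.
Expiry of referenced patent IL-288622:
  Base: filing + 15 years → 16 December 2022.
  Examination Delay Credit: +567 days → 5 July 2024.
  Interference Suspension Credit: +588 days → 13 February 2026.
  Response Delay Deduction: −234 days → 24 June 2025.
Terminal disclaimer: IL-625270 expires on the earlier of 26 May 2025 and 24 June 2025.

May 26, 2025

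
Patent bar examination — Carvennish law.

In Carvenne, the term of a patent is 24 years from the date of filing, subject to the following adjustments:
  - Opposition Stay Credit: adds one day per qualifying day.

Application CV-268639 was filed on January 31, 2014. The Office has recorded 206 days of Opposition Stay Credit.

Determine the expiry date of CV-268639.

Base term: filing date + 24 years → 31 January 2038.
Opposition Stay Credit: +206 days → 25 August 2038.

2038-08-25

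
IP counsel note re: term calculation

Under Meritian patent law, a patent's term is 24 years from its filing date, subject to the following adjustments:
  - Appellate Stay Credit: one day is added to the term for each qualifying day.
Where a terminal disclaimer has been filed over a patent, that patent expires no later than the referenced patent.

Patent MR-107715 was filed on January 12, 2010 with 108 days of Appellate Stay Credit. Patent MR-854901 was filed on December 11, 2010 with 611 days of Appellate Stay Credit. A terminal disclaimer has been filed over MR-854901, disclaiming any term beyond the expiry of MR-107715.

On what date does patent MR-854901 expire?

April 30, 2034

Natural term of MR-854901:
  Base: filing + 24 years → 11 December 2034.
  Appellate Stay Credit: +611 days → 13 August 2036.
Expiry of referenced patent MR-107715:
  Base: filing + 24 years → 12 January 2034.
  Appellate Stay Credit: +108 days → 30 April 2034.
Terminal disclaimer: MR-854901 expires on the earlier of 13 August 2036 and 30 April 2034.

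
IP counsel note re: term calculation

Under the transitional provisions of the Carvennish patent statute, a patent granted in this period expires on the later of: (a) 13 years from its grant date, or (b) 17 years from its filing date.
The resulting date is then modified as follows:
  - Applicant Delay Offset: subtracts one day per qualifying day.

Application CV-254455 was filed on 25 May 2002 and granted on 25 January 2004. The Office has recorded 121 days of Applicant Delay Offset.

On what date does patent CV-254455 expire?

January 24, 2019

(a) grant + 13 years → 25 January 2017.
(b) filing + 17 years → 25 May 2019.
Later of the two: 25 May 2019.
Applicant Delay Offset: −121 days → 24 January 2019.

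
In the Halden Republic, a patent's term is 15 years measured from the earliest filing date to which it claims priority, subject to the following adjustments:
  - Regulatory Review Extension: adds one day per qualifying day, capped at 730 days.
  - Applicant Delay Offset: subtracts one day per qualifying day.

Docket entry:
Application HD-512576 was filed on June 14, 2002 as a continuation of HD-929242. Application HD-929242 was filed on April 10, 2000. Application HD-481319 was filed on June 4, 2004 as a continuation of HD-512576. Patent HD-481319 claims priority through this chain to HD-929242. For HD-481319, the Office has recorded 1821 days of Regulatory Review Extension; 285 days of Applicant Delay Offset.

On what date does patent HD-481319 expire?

Earliest priority filing: 10 April 2000.
Base term: 10 April 2000 + 15 years → 10 April 2015.
Regulatory Review Extension: 1821 days claimed exceeds the 730-day cap, so +730 days → 9 April 2017.
Applicant Delay Offset: −285 days → 28 June 2016.

2016-06-28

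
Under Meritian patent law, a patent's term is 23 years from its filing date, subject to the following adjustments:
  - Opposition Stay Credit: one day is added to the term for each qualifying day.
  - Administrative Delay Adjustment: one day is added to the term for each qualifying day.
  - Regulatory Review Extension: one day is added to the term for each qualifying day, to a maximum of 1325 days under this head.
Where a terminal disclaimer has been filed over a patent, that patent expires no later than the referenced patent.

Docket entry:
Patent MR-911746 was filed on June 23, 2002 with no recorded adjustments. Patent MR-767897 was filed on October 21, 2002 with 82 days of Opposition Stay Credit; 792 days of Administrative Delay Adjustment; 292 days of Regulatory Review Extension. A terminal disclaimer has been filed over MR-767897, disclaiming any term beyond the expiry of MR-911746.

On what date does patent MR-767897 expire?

2025-06-23

Natural term of MR-767897:
  Base: filing + 23 years → 21 October 2025.
  Opposition Stay Credit: +82 days → 11 January 2026.
  Administrative Delay Adjustment: +792 days → 13 March 2028.
  Regulatory Review Extension: 292 days (within the 1325-day cap) → +292 days → 30 December 2028.
Expiry of referenced patent MR-911746:
  Base: filing + 23 years → 23 June 2025.
Terminal disclaimer: MR-767897 expires on the earlier of 30 December 2028 and 23 June 2025.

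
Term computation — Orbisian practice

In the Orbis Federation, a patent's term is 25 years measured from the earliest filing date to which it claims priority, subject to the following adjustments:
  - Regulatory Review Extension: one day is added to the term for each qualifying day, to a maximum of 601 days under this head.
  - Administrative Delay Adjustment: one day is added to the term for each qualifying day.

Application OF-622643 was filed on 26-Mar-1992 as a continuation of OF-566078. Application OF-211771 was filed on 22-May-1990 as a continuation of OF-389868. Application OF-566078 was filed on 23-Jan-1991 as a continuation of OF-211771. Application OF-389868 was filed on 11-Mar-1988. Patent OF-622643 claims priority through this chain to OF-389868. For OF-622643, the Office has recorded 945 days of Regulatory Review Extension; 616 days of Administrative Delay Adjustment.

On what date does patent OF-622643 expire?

Earliest priority filing: 11 March 1988.
Base term: 11 March 1988 + 25 years → 11 March 2013.
Regulatory Review Extension: 945 days claimed exceeds the 601-day cap, so +601 days → 2 November 2014.
Administrative Delay Adjustment: +616 days → 10 July 2016.

2016-07-10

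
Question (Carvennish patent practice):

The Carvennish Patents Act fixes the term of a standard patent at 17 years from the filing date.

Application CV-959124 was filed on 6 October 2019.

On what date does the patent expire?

Filing date + 17 years → 6 October 2036.

2036-10-06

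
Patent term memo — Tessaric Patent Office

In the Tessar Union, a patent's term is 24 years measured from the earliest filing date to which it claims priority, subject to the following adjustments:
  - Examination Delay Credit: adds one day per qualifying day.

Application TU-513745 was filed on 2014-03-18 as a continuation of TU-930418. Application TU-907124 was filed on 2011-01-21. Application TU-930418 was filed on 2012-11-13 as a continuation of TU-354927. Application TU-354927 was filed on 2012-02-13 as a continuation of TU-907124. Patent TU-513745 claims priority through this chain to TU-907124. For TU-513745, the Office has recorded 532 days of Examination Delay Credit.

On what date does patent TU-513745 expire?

Earliest priority filing: 21 January 2011.
Base term: 21 January 2011 + 24 years → 21 January 2035.
Examination Delay Credit: +532 days → 6 July 2036.

2036-07-06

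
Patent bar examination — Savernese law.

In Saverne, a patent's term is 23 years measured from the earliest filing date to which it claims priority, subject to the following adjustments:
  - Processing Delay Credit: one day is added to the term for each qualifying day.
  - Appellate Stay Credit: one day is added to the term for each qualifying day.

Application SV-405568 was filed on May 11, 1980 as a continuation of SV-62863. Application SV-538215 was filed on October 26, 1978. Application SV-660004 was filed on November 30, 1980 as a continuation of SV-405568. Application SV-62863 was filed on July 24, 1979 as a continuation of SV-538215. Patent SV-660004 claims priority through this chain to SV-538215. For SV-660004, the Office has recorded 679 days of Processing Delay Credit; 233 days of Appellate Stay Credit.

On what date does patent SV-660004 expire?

Earliest priority filing: 26 October 1978.
Base term: 26 October 1978 + 23 years → 26 October 2001.
Processing Delay Credit: +679 days → 5 September 2003.
Appellate Stay Credit: +233 days → 25 April 2004.

April 25, 2004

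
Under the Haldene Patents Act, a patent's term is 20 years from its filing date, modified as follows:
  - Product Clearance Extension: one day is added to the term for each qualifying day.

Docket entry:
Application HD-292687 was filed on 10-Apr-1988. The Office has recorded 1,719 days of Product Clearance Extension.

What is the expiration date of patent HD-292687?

Base term: filing date + 20 years → 10 April 2008.
Product Clearance Extension: +1719 days → 24 December 2012.

December 24, 2012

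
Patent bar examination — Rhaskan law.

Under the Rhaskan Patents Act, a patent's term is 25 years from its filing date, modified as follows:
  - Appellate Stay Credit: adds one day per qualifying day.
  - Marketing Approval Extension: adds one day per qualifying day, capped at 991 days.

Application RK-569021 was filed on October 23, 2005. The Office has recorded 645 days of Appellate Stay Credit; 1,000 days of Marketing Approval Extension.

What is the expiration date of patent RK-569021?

Base term: filing date + 25 years → 23 October 2030.
Appellate Stay Credit: +645 days → 29 July 2032.
Marketing Approval Extension: 1000 days claimed exceeds the 991-day cap, so +991 days → 16 April 2035.

April 16, 2035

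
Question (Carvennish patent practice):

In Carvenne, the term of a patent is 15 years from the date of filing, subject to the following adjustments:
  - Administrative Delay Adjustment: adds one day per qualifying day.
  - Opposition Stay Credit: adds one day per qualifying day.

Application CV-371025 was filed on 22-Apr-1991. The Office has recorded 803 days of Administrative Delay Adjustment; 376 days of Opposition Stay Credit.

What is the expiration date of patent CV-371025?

2009-07-14

Base term: filing date + 15 years → 22 April 2006.
Administrative Delay Adjustment: +803 days → 3 July 2008.
Opposition Stay Credit: +376 days → 14 July 2009.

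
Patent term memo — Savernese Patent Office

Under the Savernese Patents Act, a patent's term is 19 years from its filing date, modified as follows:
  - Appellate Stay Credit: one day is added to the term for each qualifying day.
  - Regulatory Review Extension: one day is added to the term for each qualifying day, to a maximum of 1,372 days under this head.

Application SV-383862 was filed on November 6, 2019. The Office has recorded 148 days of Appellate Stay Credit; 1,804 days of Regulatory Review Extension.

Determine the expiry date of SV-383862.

January 4, 2043

Base term: filing date + 19 years → 6 November 2038.
Appellate Stay Credit: +148 days → 3 April 2039.
Regulatory Review Extension: 1804 days claimed exceeds the 1372-day cap, so +1372 days → 4 January 2043.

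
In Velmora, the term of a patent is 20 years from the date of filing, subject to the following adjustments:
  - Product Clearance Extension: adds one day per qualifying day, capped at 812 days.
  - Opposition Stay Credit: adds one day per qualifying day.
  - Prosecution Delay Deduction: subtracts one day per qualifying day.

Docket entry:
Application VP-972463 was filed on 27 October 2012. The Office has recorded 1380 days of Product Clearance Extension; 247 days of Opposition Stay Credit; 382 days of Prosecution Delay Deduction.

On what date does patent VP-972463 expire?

September 4, 2034

Base term: filing date + 20 years → 27 October 2032.
Product Clearance Extension: 1380 days claimed exceeds the 812-day cap, so +812 days → 17 January 2035.
Opposition Stay Credit: +247 days → 21 September 2035.
Prosecution Delay Deduction: −382 days → 4 September 2034.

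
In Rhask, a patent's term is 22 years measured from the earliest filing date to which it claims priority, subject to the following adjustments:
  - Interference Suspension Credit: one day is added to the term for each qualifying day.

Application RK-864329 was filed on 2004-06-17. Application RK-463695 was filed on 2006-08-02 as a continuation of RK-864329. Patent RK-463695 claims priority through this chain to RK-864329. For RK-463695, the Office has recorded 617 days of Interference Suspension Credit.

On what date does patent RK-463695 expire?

2028-02-24

Earliest priority filing: 17 June 2004.
Base term: 17 June 2004 + 22 years → 17 June 2026.
Interference Suspension Credit: +617 days → 24 February 2028.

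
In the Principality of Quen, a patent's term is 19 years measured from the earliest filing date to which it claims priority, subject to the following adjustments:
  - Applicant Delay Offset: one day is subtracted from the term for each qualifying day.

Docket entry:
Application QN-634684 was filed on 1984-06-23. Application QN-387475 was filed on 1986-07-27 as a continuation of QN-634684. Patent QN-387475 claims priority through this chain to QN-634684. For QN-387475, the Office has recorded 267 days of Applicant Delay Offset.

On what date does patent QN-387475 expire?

Earliest priority filing: 23 June 1984.
Base term: 23 June 1984 + 19 years → 23 June 2003.
Applicant Delay Offset: −267 days → 29 September 2002.

September 29, 2002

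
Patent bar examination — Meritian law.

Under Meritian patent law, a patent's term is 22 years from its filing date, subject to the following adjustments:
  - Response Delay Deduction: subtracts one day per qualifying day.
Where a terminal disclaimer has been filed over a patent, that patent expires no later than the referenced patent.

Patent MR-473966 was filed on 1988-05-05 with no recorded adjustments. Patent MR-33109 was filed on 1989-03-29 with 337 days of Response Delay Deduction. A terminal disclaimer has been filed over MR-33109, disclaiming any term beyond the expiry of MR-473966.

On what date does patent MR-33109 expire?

2010-04-26

Natural term of MR-33109:
  Base: filing + 22 years → 29 March 2011.
  Response Delay Deduction: −337 days → 26 April 2010.
Expiry of referenced patent MR-473966:
  Base: filing + 22 years → 5 May 2010.
Terminal disclaimer: MR-33109 expires on the earlier of 26 April 2010 and 5 May 2010.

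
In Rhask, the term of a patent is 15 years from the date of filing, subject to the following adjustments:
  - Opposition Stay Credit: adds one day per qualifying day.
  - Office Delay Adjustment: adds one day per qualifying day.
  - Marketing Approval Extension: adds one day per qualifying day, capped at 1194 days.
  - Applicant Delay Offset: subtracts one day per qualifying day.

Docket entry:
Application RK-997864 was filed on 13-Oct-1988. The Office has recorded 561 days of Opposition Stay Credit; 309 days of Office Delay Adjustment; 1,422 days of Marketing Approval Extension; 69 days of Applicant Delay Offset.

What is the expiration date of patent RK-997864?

March 30, 2009

Base term: filing date + 15 years → 13 October 2003.
Opposition Stay Credit: +561 days → 26 April 2005.
Office Delay Adjustment: +309 days → 1 March 2006.
Marketing Approval Extension: 1422 days claimed exceeds the 1194-day cap, so +1194 days → 7 June 2009.
Applicant Delay Offset: −69 days → 30 March 2009.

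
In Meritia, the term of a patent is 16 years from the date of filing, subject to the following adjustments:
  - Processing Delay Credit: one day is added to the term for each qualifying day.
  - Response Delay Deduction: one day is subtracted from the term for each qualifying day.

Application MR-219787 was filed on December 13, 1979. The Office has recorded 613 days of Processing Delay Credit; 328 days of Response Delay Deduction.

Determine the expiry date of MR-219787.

Base term: filing date + 16 years → 13 December 1995.
Processing Delay Credit: +613 days → 17 August 1997.
Response Delay Deduction: −328 days → 23 September 1996.

1996-09-23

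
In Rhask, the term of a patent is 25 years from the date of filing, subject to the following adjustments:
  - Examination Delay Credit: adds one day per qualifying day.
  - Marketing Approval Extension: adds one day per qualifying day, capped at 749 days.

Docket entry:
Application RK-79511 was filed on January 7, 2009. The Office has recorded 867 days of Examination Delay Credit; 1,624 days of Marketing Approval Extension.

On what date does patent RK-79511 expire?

Base term: filing date + 25 years → 7 January 2034.
Examination Delay Credit: +867 days → 23 May 2036.
Marketing Approval Extension: 1624 days claimed exceeds the 749-day cap, so +749 days → 11 June 2038.

June 11, 2038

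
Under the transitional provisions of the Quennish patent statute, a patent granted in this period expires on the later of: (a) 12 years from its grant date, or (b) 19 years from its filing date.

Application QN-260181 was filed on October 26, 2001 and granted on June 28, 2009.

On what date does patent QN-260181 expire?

(a) grant + 12 years → 28 June 2021.
(b) filing + 19 years → 26 October 2020.
Later of the two: 28 June 2021.

June 28, 2021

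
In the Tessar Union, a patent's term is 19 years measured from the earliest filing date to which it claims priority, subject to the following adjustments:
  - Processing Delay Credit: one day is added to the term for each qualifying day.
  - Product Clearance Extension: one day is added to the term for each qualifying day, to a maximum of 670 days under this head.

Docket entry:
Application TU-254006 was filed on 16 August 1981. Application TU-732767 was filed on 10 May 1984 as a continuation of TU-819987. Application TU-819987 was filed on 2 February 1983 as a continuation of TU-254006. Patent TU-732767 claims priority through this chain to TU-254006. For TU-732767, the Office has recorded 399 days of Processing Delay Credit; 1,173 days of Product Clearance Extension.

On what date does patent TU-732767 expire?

Earliest priority filing: 16 August 1981.
Base term: 16 August 1981 + 19 years → 16 August 2000.
Processing Delay Credit: +399 days → 19 September 2001.
Product Clearance Extension: 1173 days claimed exceeds the 670-day cap, so +670 days → 21 July 2003.

2003-07-21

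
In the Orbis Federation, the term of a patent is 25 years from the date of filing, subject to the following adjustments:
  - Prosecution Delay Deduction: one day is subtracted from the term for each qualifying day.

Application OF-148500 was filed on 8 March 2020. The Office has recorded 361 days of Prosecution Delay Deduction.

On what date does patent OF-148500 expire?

2044-03-12

Base term: filing date + 25 years → 8 March 2045.
Prosecution Delay Deduction: −361 days → 12 March 2044.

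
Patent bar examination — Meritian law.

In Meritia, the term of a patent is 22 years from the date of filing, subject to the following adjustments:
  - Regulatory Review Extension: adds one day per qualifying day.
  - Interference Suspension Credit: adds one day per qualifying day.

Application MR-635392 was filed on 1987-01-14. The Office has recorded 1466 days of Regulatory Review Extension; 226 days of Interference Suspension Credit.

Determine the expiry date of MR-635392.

Base term: filing date + 22 years → 14 January 2009.
Regulatory Review Extension: +1466 days → 19 January 2013.
Interference Suspension Credit: +226 days → 2 September 2013.

2013-09-02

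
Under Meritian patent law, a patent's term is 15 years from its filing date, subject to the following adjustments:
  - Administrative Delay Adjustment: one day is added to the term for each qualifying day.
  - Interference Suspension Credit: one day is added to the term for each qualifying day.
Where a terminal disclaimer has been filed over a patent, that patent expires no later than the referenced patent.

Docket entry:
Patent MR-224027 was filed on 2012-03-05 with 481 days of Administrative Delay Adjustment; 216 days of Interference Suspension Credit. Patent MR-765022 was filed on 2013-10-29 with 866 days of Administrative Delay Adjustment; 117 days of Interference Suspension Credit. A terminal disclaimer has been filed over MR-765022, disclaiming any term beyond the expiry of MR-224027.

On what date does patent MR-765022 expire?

Natural term of MR-765022:
  Base: filing + 15 years → 29 October 2028.
  Administrative Delay Adjustment: +866 days → 14 March 2031.
  Interference Suspension Credit: +117 days → 9 July 2031.
Expiry of referenced patent MR-224027:
  Base: filing + 15 years → 5 March 2027.
  Administrative Delay Adjustment: +481 days → 28 June 2028.
  Interference Suspension Credit: +216 days → 30 January 2029.
Terminal disclaimer: MR-765022 expires on the earlier of 9 July 2031 and 30 January 2029.

January 30, 2029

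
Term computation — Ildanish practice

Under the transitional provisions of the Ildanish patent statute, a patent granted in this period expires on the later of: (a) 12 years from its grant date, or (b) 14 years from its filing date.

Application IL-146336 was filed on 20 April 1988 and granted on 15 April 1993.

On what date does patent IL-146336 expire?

2005-04-15

(a) grant + 12 years → 15 April 2005.
(b) filing + 14 years → 20 April 2002.
Later of the two: 15 April 2005.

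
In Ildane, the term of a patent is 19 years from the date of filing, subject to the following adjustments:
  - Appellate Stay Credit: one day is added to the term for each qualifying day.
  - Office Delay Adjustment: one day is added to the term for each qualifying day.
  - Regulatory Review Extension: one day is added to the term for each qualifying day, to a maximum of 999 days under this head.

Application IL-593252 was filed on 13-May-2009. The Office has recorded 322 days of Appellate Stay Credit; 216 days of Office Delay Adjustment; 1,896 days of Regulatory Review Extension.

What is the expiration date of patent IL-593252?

Base term: filing date + 19 years → 13 May 2028.
Appellate Stay Credit: +322 days → 31 March 2029.
Office Delay Adjustment: +216 days → 2 November 2029.
Regulatory Review Extension: 1896 days claimed exceeds the 999-day cap, so +999 days → 28 July 2032.

2032-07-28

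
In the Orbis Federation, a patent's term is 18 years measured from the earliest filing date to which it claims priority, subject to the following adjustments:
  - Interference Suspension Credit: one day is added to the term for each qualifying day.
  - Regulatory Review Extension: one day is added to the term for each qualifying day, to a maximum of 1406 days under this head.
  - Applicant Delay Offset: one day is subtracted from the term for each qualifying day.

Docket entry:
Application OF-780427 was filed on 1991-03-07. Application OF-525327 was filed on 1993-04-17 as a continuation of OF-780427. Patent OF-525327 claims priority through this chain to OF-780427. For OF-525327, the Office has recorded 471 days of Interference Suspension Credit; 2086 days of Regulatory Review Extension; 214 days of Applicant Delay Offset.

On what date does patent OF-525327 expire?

Earliest priority filing: 7 March 1991.
Base term: 7 March 1991 + 18 years → 7 March 2009.
Interference Suspension Credit: +471 days → 21 June 2010.
Regulatory Review Extension: 2086 days claimed exceeds the 1406-day cap, so +1406 days → 27 April 2014.
Applicant Delay Offset: −214 days → 25 September 2013.

September 25, 2013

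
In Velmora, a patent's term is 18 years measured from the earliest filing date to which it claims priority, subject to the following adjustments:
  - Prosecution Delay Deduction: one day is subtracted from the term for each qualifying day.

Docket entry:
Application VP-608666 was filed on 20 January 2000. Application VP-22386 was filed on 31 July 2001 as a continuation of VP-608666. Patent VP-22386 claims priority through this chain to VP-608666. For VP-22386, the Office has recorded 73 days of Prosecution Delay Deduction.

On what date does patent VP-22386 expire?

November 8, 2017

Earliest priority filing: 20 January 2000.
Base term: 20 January 2000 + 18 years → 20 January 2018.
Prosecution Delay Deduction: −73 days → 8 November 2017.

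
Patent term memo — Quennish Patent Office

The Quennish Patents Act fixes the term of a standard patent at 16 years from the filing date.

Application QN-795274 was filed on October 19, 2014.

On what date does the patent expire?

October 19, 2030

Filing date + 16 years → 19 October 2030.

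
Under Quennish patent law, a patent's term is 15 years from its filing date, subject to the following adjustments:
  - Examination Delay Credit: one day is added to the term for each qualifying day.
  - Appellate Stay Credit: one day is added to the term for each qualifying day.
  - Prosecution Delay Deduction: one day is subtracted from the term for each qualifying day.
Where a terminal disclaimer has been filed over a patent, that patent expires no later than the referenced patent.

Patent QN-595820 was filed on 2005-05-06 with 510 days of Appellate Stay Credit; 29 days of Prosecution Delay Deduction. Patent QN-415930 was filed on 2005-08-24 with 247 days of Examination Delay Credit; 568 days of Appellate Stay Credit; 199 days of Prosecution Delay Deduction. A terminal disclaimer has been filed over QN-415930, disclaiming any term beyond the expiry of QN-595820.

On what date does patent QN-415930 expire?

2021-08-30

Natural term of QN-415930:
  Base: filing + 15 years → 24 August 2020.
  Examination Delay Credit: +247 days → 28 April 2021.
  Appellate Stay Credit: +568 days → 17 November 2022.
  Prosecution Delay Deduction: −199 days → 2 May 2022.
Expiry of referenced patent QN-595820:
  Base: filing + 15 years → 6 May 2020.
  Appellate Stay Credit: +510 days → 28 September 2021.
  Prosecution Delay Deduction: −29 days → 30 August 2021.
Terminal disclaimer: QN-415930 expires on the earlier of 2 May 2022 and 30 August 2021.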